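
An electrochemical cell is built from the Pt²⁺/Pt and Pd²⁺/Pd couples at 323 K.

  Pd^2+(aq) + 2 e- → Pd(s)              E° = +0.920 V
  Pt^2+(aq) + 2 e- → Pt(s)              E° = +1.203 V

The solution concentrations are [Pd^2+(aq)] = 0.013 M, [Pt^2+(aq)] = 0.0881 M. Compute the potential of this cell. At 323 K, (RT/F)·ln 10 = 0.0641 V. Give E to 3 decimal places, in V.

+0.310 V

Pt²⁺/Pt is reduced (cathode, E° = +1.203 V) and Pd²⁺/Pd is oxidized (anode).
E°cell = E°cat − E°an = +1.203 − (+0.920) = +0.283 V; n = 2.
The balanced reaction is Pt^2+(aq) + Pd(s) → Pt(s) + Pd^2+(aq), so Q = [Pd^2+(aq)] / [Pt^2+(aq)] = 0.148 and log Q = −0.831.
E = E° − (0.0641/n)·log Q = +0.283 − (0.0641/2)(−0.831) = +0.310 V.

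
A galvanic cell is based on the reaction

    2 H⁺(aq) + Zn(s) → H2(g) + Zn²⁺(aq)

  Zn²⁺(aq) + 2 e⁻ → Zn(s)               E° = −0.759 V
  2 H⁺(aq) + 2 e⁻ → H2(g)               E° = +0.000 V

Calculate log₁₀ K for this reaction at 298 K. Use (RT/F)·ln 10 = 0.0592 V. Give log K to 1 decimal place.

log K = 25.6

The 2H⁺/H₂ couple is reduced (cathode); E°cell = +0.000 − (−0.759) = +0.759 V with n = 2.
At equilibrium E = 0, so log K = nE°cell / 0.0592 = (2)(+0.759) / 0.0592 = 25.6.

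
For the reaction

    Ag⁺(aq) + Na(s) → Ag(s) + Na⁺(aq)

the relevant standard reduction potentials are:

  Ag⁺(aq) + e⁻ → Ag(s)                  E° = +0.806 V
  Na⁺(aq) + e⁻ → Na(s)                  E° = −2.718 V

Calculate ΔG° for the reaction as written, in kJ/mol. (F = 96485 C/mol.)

−340 kJ/mol

In the reaction as written Ag⁺(aq) is reduced, so the Ag⁺/Ag couple is the cathode and Na⁺/Na is the anode.
E°cell = +0.806 − (−2.718) = +3.524 V; balancing electrons gives n = 1.
ΔG° = −nFE°cell = −(1)(96485)(+3.524) J/mol = −340 kJ/mol.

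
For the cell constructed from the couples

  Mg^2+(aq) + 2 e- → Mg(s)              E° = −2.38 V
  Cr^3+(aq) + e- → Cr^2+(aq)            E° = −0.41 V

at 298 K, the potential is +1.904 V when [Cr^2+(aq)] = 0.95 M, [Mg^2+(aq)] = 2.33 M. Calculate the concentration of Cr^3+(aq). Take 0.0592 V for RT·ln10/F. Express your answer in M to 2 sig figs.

0.11 M

With Cr³⁺/Cr²⁺ at the cathode and Mg²⁺/Mg at the anode, E°cell = −0.41 − (−2.38) = +1.97 V (n = 2).
Rearranging E = E° − (0.0592/n)·log Q gives log Q = 2(+1.97 − (+1.904))/0.0592 = 2.230.
The balanced reaction is 2 Cr^3+(aq) + Mg(s) → 2 Cr^2+(aq) + Mg^2+(aq), so Q = ([Cr^2+(aq)]^2·[Mg^2+(aq)]) / [Cr^3+(aq)]^2.
Isolating [Cr^3+(aq)] in Q = 10^{2.230} yields log [Cr^3+(aq)] = −0.954, i.e. 0.11 M.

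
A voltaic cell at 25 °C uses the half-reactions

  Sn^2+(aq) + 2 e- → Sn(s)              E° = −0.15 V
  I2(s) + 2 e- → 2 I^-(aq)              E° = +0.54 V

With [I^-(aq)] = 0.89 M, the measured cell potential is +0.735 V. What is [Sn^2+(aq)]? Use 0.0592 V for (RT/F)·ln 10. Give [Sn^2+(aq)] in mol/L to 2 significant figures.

With I₂/I⁻ at the cathode and Sn²⁺/Sn at the anode, E°cell = +0.54 − (−0.15) = +0.69 V (n = 2).
From the Nernst equation, log Q = n(E° − E)/0.0592 = 2·(+0.69 − (+0.735))/0.0592 = −1.520.
The balanced reaction is I2(s) + Sn(s) → 2 I^-(aq) + Sn^2+(aq), so Q = [I^-(aq)]^2·[Sn^2+(aq)].
Solving for the unknown gives log [Sn^2+(aq)] = −1.419, so [Sn^2+(aq)] ≈ 0.038 M.

0.038 M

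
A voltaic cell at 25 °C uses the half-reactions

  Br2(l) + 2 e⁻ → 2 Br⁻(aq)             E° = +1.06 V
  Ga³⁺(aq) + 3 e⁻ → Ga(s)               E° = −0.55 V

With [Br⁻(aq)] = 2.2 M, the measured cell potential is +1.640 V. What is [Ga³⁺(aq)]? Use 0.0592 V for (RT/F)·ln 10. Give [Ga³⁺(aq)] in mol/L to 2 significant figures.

The Br₂/Br⁻ couple has the larger reduction potential, so it is the cathode: E°cell = +1.06 − (−0.55) = +1.61 V and n = 6.
Rearranging E = E° − (0.0592/n)·log Q gives log Q = 6(+1.61 − (+1.640))/0.0592 = −3.041.
For 3 Br2(l) + 2 Ga(s) → 6 Br⁻(aq) + 2 Ga³⁺(aq), the reaction quotient is Q = [Br⁻(aq)]^6·[Ga³⁺(aq)]^2.
Solving for the unknown gives log [Ga³⁺(aq)] = −2.548, so [Ga³⁺(aq)] ≈ 0.0028 M.

0.0028 M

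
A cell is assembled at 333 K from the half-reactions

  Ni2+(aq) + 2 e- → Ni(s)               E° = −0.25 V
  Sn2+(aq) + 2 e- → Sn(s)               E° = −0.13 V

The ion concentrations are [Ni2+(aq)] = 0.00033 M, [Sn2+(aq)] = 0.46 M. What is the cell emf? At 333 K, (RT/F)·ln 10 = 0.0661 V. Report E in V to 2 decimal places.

Since E°(Sn²⁺/Sn) > E°(Ni²⁺/Ni), Sn²⁺/Sn serves as the cathode.
E°cell = E°cat − E°an = −0.13 − (−0.25) = +0.12 V; n = 2.
For the overall reaction Sn2+(aq) + Ni(s) → Sn(s) + Ni2+(aq), Q = [Ni2+(aq)] / [Sn2+(aq)] = 0.000717, giving log Q = −3.144.
Applying E = E° − (RT ln10/nF)·log Q gives +0.12 − (0.0661/2)(−3.144) = +0.22 V.

+0.22 V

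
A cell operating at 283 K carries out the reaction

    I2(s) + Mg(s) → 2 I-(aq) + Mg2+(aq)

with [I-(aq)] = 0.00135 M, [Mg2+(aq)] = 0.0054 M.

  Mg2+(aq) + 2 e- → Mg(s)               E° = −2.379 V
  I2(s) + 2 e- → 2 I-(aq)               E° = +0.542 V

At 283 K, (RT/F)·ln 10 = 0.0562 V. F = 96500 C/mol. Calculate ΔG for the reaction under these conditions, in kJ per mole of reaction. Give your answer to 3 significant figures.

With I₂/I⁻ reduced at the cathode, E°cell = +0.542 − (−2.379) = +2.921 V and n = 2.
The reaction quotient is [I-(aq)]^2·[Mg2+(aq)] = 9.84×10^−9; by Nernst, E = +2.921 − (0.0562/2)(−8.007) = +3.1460 V.
Finally ΔG = −nFE = −(2)(96500 C/mol)(+3.1460 V) = −607 kJ/mol.

−607 kJ/mol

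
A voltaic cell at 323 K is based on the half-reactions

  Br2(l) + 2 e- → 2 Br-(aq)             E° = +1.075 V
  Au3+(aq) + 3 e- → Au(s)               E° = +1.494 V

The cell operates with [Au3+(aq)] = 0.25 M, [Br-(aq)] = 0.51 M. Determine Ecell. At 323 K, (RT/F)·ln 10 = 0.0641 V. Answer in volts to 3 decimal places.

+0.387 V

Since E°(Au³⁺/Au) > E°(Br₂/Br⁻), Au³⁺/Au serves as the cathode.
E°cell = E°cat − E°an = +1.494 − (+1.075) = +0.419 V; n = 6.
The balanced reaction is 2 Au3+(aq) + 6 Br-(aq) → 2 Au(s) + 3 Br2(l), so Q = 1 / ([Au3+(aq)]^2·[Br-(aq)]^6) = 909 and log Q = 2.959.
E = E° − (0.0641/n)·log Q = +0.419 − (0.0641/6)(2.959) = +0.387 V.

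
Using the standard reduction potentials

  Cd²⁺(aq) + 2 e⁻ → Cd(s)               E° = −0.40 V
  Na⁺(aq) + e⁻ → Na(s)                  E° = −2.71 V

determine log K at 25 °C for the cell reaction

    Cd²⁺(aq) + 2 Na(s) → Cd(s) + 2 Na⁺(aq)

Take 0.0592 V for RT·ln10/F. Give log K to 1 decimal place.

log K = 78.0

The Cd²⁺/Cd couple is reduced (cathode); E°cell = −0.40 − (−2.71) = +2.31 V with n = 2.
At equilibrium E = 0, so log K = nE°cell / 0.0592 = (2)(+2.31) / 0.0592 = 78.0.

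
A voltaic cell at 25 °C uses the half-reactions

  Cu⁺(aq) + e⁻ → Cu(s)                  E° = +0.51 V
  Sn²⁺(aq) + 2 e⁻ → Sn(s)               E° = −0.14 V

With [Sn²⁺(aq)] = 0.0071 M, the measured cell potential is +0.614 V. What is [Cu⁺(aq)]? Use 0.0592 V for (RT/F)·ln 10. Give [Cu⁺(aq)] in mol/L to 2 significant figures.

0.021 M

Cu⁺/Cu is the cathode (higher E°); E°cell = +0.51 − (−0.14) = +0.65 V with n = 2.
Rearranging E = E° − (0.0592/n)·log Q gives log Q = 2(+0.65 − (+0.614))/0.0592 = 1.216.
Balancing electrons gives 2 Cu⁺(aq) + Sn(s) → 2 Cu(s) + Sn²⁺(aq); thus Q = [Sn²⁺(aq)] / [Cu⁺(aq)]^2.
Substituting the known concentrations and solving, log [Cu⁺(aq)] = −1.682 and [Cu⁺(aq)] = 0.021 M.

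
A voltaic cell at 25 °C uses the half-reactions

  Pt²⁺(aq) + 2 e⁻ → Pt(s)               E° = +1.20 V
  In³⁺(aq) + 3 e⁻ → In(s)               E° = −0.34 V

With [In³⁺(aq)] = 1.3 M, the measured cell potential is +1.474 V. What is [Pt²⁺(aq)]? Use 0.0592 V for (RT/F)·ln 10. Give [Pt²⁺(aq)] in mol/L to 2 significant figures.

Pt²⁺/Pt is the cathode (higher E°); E°cell = +1.20 − (−0.34) = +1.54 V with n = 6.
From the Nernst equation, log Q = n(E° − E)/0.0592 = 6·(+1.54 − (+1.474))/0.0592 = 6.689.
The balanced reaction is 3 Pt²⁺(aq) + 2 In(s) → 3 Pt(s) + 2 In³⁺(aq), so Q = [In³⁺(aq)]^2 / [Pt²⁺(aq)]^3.
Solving for the unknown gives log [Pt²⁺(aq)] = −2.154, so [Pt²⁺(aq)] ≈ 0.0070 M.

0.0070 M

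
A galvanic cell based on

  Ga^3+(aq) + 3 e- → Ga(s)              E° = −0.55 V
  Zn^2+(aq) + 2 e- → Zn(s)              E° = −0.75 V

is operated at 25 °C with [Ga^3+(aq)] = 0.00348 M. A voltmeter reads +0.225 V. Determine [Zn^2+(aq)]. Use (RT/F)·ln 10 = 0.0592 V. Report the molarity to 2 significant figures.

0.0033 M

The Ga³⁺/Ga couple has the larger reduction potential, so it is the cathode: E°cell = −0.55 − (−0.75) = +0.20 V and n = 6.
Since E = E° − (0.0592/n)·log Q, log Q = n(E° − E)/0.0592 = −2.534.
Balancing electrons gives 2 Ga^3+(aq) + 3 Zn(s) → 2 Ga(s) + 3 Zn^2+(aq); thus Q = [Zn^2+(aq)]^3 / [Ga^3+(aq)]^2.
Substituting the known concentrations and solving, log [Zn^2+(aq)] = −2.484 and [Zn^2+(aq)] = 0.0033 M.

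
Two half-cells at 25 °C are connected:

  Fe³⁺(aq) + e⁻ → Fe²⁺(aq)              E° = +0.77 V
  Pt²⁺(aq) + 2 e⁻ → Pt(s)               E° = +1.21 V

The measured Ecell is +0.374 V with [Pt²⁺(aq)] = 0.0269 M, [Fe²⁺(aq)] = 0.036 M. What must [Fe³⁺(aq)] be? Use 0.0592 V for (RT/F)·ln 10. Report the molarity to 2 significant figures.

Pt²⁺/Pt is the cathode (higher E°); E°cell = +1.21 − (+0.77) = +0.44 V with n = 2.
Rearranging E = E° − (0.0592/n)·log Q gives log Q = 2(+0.44 − (+0.374))/0.0592 = 2.230.
For Pt²⁺(aq) + 2 Fe²⁺(aq) → Pt(s) + 2 Fe³⁺(aq), the reaction quotient is Q = [Fe³⁺(aq)]^2 / ([Pt²⁺(aq)]·[Fe²⁺(aq)]^2).
Isolating [Fe³⁺(aq)] in Q = 10^{2.230} yields log [Fe³⁺(aq)] = −1.114, i.e. 0.077 M.

0.077 M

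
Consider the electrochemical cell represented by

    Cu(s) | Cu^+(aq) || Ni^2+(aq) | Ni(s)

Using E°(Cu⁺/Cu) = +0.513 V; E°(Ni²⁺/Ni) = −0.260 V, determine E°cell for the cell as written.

−0.773 V

By convention the left-hand electrode in cell notation is the anode (oxidation) and the right-hand electrode is the cathode (reduction).
E°cell = E°(right) − E°(left) = −0.260 − (+0.513) = −0.773 V.
The negative sign shows that, as written, the cell would require an external voltage to drive the reaction.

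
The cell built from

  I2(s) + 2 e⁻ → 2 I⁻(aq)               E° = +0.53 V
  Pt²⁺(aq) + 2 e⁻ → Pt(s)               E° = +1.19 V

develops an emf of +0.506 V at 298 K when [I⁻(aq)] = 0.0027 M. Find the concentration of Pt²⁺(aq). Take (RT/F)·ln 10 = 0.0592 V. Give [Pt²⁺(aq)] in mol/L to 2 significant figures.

0.86 M

With Pt²⁺/Pt at the cathode and I₂/I⁻ at the anode, E°cell = +1.19 − (+0.53) = +0.66 V (n = 2).
From the Nernst equation, log Q = n(E° − E)/0.0592 = 2·(+0.66 − (+0.506))/0.0592 = 5.203.
The balanced reaction is Pt²⁺(aq) + 2 I⁻(aq) → Pt(s) + I2(s), so Q = 1 / ([Pt²⁺(aq)]·[I⁻(aq)]^2).
Solving for the unknown gives log [Pt²⁺(aq)] = −0.066, so [Pt²⁺(aq)] ≈ 0.86 M.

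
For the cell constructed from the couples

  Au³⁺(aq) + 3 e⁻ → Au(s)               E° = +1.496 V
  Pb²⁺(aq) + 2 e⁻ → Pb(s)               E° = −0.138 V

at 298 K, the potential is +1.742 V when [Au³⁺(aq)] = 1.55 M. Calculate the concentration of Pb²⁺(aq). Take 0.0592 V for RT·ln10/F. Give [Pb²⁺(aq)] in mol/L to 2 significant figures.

0.00030 M

With Au³⁺/Au at the cathode and Pb²⁺/Pb at the anode, E°cell = +1.496 − (−0.138) = +1.634 V (n = 6).
Since E = E° − (0.0592/n)·log Q, log Q = n(E° − E)/0.0592 = −10.946.
The balanced reaction is 2 Au³⁺(aq) + 3 Pb(s) → 2 Au(s) + 3 Pb²⁺(aq), so Q = [Pb²⁺(aq)]^3 / [Au³⁺(aq)]^2.
Solving for the unknown gives log [Pb²⁺(aq)] = −3.522, so [Pb²⁺(aq)] ≈ 0.00030 M.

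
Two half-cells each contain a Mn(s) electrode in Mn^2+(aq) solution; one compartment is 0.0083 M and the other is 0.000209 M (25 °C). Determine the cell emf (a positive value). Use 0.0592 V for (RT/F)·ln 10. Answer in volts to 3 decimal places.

0.047 V

For a concentration cell E°cell = 0, since both electrodes use the same couple.
The compartment with the higher Mn^2+(aq) concentration (0.0083 M) acts as the cathode; ions are reduced there and produced at the dilute (0.000209 M) anode.
With n = 2, Ecell = −(0.0592/2)·log([dilute]/[conc]) = −(0.0592/2)·log(0.000209/0.0083) = +0.047 V.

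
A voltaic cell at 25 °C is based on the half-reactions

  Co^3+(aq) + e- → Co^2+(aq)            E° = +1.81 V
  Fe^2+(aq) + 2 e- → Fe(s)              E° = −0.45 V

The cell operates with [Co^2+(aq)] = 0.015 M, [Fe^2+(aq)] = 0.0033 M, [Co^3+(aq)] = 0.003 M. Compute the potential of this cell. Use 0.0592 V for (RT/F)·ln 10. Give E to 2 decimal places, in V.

Since E°(Co³⁺/Co²⁺) > E°(Fe²⁺/Fe), Co³⁺/Co²⁺ serves as the cathode.
E°cell = +1.81 − (−0.45) = +2.26 V, with n = 2 electrons transferred.
The balanced reaction is 2 Co^3+(aq) + Fe(s) → 2 Co^2+(aq) + Fe^2+(aq), so Q = ([Co^2+(aq)]^2·[Fe^2+(aq)]) / [Co^3+(aq)]^2 = 0.0825 and log Q = −1.084.
E = E° − (0.0592/n)·log Q = +2.26 − (0.0592/2)(−1.084) = +2.29 V.

+2.29 V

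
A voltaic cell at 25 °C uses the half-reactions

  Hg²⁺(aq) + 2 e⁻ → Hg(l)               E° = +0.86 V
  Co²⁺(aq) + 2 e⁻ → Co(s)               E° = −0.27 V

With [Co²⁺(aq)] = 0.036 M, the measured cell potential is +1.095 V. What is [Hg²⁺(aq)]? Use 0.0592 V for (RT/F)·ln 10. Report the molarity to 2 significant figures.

0.0024 M

Hg²⁺/Hg is the cathode (higher E°); E°cell = +0.86 − (−0.27) = +1.13 V with n = 2.
From the Nernst equation, log Q = n(E° − E)/0.0592 = 2·(+1.13 − (+1.095))/0.0592 = 1.182.
The balanced reaction is Hg²⁺(aq) + Co(s) → Hg(l) + Co²⁺(aq), so Q = [Co²⁺(aq)] / [Hg²⁺(aq)].
Substituting the known concentrations and solving, log [Hg²⁺(aq)] = −2.626 and [Hg²⁺(aq)] = 0.0024 M.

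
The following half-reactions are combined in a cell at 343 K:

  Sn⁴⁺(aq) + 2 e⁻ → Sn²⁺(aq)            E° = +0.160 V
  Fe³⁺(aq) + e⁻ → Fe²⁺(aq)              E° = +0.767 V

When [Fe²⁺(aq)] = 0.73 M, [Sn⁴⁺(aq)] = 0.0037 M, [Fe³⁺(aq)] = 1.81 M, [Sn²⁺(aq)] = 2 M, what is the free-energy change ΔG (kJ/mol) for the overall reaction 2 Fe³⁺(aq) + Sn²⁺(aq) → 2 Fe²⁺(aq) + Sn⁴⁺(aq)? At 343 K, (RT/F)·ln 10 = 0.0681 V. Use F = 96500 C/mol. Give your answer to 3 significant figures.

E°cell = +0.767 − (+0.160) = +0.607 V; the balanced reaction transfers n = 2 electrons.
The reaction quotient is ([Fe²⁺(aq)]^2·[Sn⁴⁺(aq)]) / ([Fe³⁺(aq)]^2·[Sn²⁺(aq)]) = 0.000301; by Nernst, E = +0.607 − (0.0681/2)(−3.522) = +0.7269 V.
Finally ΔG = −nFE = −(2)(96500 C/mol)(+0.7269 V) = −140 kJ/mol.

−140 kJ/mol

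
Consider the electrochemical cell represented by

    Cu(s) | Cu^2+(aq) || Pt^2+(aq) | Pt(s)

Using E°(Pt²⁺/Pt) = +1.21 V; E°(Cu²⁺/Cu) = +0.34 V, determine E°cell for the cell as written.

By convention the left-hand electrode in cell notation is the anode (oxidation) and the right-hand electrode is the cathode (reduction).
E°cell = E°(right) − E°(left) = +1.21 − (+0.34) = +0.87 V.

+0.87 V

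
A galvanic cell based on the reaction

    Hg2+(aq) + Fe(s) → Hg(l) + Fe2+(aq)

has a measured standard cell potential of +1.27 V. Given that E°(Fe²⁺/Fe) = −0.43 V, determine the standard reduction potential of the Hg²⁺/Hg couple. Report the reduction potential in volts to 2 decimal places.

In the reaction as written the Hg²⁺/Hg couple is reduced (cathode) and Fe²⁺/Fe is oxidized (anode), so E°cell = E°(Hg²⁺/Hg) − E°(Fe²⁺/Fe).
E°(Hg²⁺/Hg) = E°cell + E°(anode) = +1.27 + (−0.43) = +0.84 V.

+0.84 V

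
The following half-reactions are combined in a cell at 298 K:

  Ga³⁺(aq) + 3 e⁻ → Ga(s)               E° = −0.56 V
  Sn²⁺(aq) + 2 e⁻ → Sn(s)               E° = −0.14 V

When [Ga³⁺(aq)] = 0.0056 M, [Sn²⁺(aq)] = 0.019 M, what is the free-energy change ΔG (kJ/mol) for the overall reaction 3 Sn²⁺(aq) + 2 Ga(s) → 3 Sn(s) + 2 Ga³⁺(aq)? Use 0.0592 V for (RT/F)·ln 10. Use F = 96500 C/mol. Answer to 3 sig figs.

E°cell = −0.14 − (−0.56) = +0.42 V; the balanced reaction transfers n = 6 electrons.
The reaction quotient is [Ga³⁺(aq)]^2 / [Sn²⁺(aq)]^3 = 4.57; by Nernst, E = +0.42 − (0.0592/6)(0.660) = +0.4135 V.
Finally ΔG = −nFE = −(6)(96500 C/mol)(+0.4135 V) = −239 kJ/mol.

−239 kJ/mol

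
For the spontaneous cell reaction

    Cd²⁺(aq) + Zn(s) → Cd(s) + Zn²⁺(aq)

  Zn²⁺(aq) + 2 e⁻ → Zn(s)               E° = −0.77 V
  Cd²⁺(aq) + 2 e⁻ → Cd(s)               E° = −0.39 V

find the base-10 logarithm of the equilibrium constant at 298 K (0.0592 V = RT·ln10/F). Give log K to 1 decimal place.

The Cd²⁺/Cd couple is reduced (cathode); E°cell = −0.39 − (−0.77) = +0.38 V with n = 2.
At equilibrium E = 0, so log K = nE°cell / 0.0592 = (2)(+0.38) / 0.0592 = 12.8.

log K = 12.8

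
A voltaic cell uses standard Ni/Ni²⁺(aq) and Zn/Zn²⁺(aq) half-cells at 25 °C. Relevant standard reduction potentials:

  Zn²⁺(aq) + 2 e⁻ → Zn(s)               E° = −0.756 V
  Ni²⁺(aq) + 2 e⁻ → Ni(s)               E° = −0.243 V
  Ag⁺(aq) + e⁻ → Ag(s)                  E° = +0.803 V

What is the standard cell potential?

+0.513 V

Of the two couples in this cell, the one with the more positive reduction potential is reduced at the cathode: here that is Ni²⁺/Ni (−0.243 V); Zn²⁺/Zn (−0.756 V) is the anode.
E°cell = E°(cathode) − E°(anode) = −0.243 − (−0.756) = +0.513 V.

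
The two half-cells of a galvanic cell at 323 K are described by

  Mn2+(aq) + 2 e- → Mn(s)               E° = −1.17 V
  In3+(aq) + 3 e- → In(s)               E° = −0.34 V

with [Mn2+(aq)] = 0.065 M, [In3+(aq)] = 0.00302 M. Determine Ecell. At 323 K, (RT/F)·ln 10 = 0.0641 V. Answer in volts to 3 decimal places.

Since E°(In³⁺/In) > E°(Mn²⁺/Mn), In³⁺/In serves as the cathode.
E°cell = E°cat − E°an = −0.34 − (−1.17) = +0.83 V; n = 6.
The balanced reaction is 2 In3+(aq) + 3 Mn(s) → 2 In(s) + 3 Mn2+(aq), so Q = [Mn2+(aq)]^3 / [In3+(aq)]^2 = 30.1 and log Q = 1.479.
Applying E = E° − (RT ln10/nF)·log Q gives +0.83 − (0.0641/6)(1.479) = +0.814 V.

+0.814 V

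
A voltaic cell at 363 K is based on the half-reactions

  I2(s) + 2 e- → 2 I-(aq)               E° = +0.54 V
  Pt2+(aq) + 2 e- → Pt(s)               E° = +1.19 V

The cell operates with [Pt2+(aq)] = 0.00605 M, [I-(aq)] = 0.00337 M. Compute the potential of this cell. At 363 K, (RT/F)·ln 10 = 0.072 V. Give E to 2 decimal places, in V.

Since E°(Pt²⁺/Pt) > E°(I₂/I⁻), Pt²⁺/Pt serves as the cathode.
E°cell = E°cat − E°an = +1.19 − (+0.54) = +0.65 V; n = 2.
For the overall reaction Pt2+(aq) + 2 I-(aq) → Pt(s) + I2(s), Q = 1 / ([Pt2+(aq)]·[I-(aq)]^2) = 1.46×10^7, giving log Q = 7.163.
E = E° − (0.072/n)·log Q = +0.65 − (0.072/2)(7.163) = +0.39 V.

+0.39 V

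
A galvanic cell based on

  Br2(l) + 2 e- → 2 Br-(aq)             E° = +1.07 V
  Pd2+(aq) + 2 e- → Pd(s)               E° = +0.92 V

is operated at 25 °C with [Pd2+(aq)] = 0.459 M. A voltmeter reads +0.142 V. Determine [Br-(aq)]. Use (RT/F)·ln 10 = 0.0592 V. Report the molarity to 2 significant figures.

2.0 M

The Br₂/Br⁻ couple has the larger reduction potential, so it is the cathode: E°cell = +1.07 − (+0.92) = +0.15 V and n = 2.
Since E = E° − (0.0592/n)·log Q, log Q = n(E° − E)/0.0592 = 0.270.
For Br2(l) + Pd(s) → 2 Br-(aq) + Pd2+(aq), the reaction quotient is Q = [Br-(aq)]^2·[Pd2+(aq)].
Substituting the known concentrations and solving, log [Br-(aq)] = 0.304 and [Br-(aq)] = 2.0 M.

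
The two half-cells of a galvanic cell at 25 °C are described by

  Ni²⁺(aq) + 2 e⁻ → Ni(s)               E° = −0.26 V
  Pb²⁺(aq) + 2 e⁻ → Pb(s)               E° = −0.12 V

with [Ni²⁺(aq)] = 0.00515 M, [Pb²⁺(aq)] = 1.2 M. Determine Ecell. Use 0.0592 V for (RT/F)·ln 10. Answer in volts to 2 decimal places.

+0.21 V

Since E°(Pb²⁺/Pb) > E°(Ni²⁺/Ni), Pb²⁺/Pb serves as the cathode.
E°cell = −0.12 − (−0.26) = +0.14 V, with n = 2 electrons transferred.
For the overall reaction Pb²⁺(aq) + Ni(s) → Pb(s) + Ni²⁺(aq), Q = [Ni²⁺(aq)] / [Pb²⁺(aq)] = 0.00429, giving log Q = −2.367.
E = E° − (0.0592/n)·log Q = +0.14 − (0.0592/2)(−2.367) = +0.21 V.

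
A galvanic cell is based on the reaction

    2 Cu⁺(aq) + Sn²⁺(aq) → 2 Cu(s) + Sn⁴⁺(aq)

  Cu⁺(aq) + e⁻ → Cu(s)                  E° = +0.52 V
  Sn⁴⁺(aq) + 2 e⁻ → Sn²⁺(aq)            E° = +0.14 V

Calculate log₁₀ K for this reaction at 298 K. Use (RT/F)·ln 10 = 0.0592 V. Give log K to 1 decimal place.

The Cu⁺/Cu couple is reduced (cathode); E°cell = +0.52 − (+0.14) = +0.38 V with n = 2.
At equilibrium E = 0, so log K = nE°cell / 0.0592 = (2)(+0.38) / 0.0592 = 12.8.

log K = 12.8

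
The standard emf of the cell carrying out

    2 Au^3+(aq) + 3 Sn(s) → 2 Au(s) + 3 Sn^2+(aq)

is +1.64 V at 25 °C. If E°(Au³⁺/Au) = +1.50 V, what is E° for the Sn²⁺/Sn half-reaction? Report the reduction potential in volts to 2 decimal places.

In the reaction as written the Au³⁺/Au couple is reduced (cathode) and Sn²⁺/Sn is oxidized (anode), so E°cell = E°(Au³⁺/Au) − E°(Sn²⁺/Sn).
E°(Sn²⁺/Sn) = E°(cathode) − E°cell = +1.50 − (+1.64) = −0.14 V.

−0.14 V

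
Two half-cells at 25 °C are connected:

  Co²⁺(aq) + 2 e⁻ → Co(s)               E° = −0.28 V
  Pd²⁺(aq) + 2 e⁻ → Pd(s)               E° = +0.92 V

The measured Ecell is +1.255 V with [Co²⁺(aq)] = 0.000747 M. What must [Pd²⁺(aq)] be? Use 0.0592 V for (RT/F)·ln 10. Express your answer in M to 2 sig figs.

Pd²⁺/Pd is the cathode (higher E°); E°cell = +0.92 − (−0.28) = +1.20 V with n = 2.
Rearranging E = E° − (0.0592/n)·log Q gives log Q = 2(+1.20 − (+1.255))/0.0592 = −1.858.
The balanced reaction is Pd²⁺(aq) + Co(s) → Pd(s) + Co²⁺(aq), so Q = [Co²⁺(aq)] / [Pd²⁺(aq)].
Substituting the known concentrations and solving, log [Pd²⁺(aq)] = −1.269 and [Pd²⁺(aq)] = 0.054 M.

0.054 M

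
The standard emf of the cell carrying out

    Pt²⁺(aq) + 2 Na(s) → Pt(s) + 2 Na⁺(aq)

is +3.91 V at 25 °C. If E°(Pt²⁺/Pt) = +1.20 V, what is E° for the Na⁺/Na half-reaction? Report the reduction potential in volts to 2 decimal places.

In the reaction as written the Pt²⁺/Pt couple is reduced (cathode) and Na⁺/Na is oxidized (anode), so E°cell = E°(Pt²⁺/Pt) − E°(Na⁺/Na).
E°(Na⁺/Na) = E°(cathode) − E°cell = +1.20 − (+3.91) = −2.71 V.

−2.71 V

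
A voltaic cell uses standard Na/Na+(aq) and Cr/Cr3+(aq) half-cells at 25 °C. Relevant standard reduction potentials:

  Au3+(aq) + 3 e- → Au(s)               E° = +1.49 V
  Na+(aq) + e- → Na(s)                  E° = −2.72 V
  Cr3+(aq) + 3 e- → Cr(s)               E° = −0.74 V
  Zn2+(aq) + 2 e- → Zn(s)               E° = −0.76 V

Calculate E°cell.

Of the two couples in this cell, the one with the more positive reduction potential is reduced at the cathode: here that is Cr³⁺/Cr (−0.74 V); Na⁺/Na (−2.72 V) is the anode.
E°cell = E°(cathode) − E°(anode) = −0.74 − (−2.72) = +1.98 V.

+1.98 V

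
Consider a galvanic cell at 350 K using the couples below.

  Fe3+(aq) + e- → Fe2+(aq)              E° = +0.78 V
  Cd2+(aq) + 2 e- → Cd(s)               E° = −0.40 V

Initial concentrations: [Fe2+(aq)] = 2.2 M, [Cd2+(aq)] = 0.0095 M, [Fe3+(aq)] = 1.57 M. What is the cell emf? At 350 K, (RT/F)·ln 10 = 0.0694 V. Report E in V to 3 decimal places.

Since E°(Fe³⁺/Fe²⁺) > E°(Cd²⁺/Cd), Fe³⁺/Fe²⁺ serves as the cathode.
E°cell = +0.78 − (−0.40) = +1.18 V, with n = 2 electrons transferred.
Balancing gives 2 Fe3+(aq) + Cd(s) → 2 Fe2+(aq) + Cd2+(aq); hence Q = ([Fe2+(aq)]^2·[Cd2+(aq)]) / [Fe3+(aq)]^2 = 0.0187 (log Q = −1.729).
By the Nernst equation, E = +1.18 − (0.0694/2)·(−1.729) = +1.240 V.

+1.240 V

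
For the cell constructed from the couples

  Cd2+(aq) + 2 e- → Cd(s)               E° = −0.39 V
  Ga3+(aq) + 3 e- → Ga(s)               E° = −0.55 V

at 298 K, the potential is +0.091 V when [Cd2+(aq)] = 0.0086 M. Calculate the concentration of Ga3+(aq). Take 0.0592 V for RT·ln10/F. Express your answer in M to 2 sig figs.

The Cd²⁺/Cd couple has the larger reduction potential, so it is the cathode: E°cell = −0.39 − (−0.55) = +0.16 V and n = 6.
Since E = E° − (0.0592/n)·log Q, log Q = n(E° − E)/0.0592 = 6.993.
The balanced reaction is 3 Cd2+(aq) + 2 Ga(s) → 3 Cd(s) + 2 Ga3+(aq), so Q = [Ga3+(aq)]^2 / [Cd2+(aq)]^3.
Solving for the unknown gives log [Ga3+(aq)] = 0.398, so [Ga3+(aq)] ≈ 2.5 M.

2.5 M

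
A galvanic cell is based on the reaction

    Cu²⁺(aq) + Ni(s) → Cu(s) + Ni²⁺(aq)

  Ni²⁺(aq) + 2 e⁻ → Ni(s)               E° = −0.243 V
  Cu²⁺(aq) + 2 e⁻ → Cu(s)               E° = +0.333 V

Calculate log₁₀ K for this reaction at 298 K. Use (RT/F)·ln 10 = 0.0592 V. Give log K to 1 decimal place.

The Cu²⁺/Cu couple is reduced (cathode); E°cell = +0.333 − (−0.243) = +0.576 V with n = 2.
At equilibrium E = 0, so log K = nE°cell / 0.0592 = (2)(+0.576) / 0.0592 = 19.5.

log K = 19.5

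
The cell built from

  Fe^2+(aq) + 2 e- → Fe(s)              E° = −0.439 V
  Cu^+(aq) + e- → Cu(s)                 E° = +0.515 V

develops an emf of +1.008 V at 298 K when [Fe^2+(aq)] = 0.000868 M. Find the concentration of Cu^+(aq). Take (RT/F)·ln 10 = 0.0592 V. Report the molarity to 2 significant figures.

The Cu⁺/Cu couple has the larger reduction potential, so it is the cathode: E°cell = +0.515 − (−0.439) = +0.954 V and n = 2.
Since E = E° − (0.0592/n)·log Q, log Q = n(E° − E)/0.0592 = −1.824.
For 2 Cu^+(aq) + Fe(s) → 2 Cu(s) + Fe^2+(aq), the reaction quotient is Q = [Fe^2+(aq)] / [Cu^+(aq)]^2.
Isolating [Cu^+(aq)] in Q = 10^{−1.824} yields log [Cu^+(aq)] = −0.619, i.e. 0.24 M.

0.24 M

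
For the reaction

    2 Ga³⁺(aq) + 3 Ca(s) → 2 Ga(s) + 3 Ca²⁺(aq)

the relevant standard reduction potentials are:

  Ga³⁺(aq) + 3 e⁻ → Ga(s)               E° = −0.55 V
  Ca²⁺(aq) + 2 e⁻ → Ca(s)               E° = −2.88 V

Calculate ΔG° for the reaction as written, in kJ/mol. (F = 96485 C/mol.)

−1349 kJ/mol

In the reaction as written Ga³⁺(aq) is reduced, so the Ga³⁺/Ga couple is the cathode and Ca²⁺/Ca is the anode.
E°cell = −0.55 − (−2.88) = +2.33 V; balancing electrons gives n = 6.
ΔG° = −nFE°cell = −(6)(96485)(+2.33) J/mol = −1349 kJ/mol.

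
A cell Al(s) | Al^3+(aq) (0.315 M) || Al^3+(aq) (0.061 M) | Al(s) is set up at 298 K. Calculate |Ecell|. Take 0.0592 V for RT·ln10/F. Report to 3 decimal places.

0.014 V

For a concentration cell E°cell = 0, since both electrodes use the same couple.
The compartment with the higher Al^3+(aq) concentration (0.315 M) acts as the cathode; ions are reduced there and produced at the dilute (0.061 M) anode.
With n = 3, Ecell = −(0.0592/3)·log([dilute]/[conc]) = −(0.0592/3)·log(0.061/0.315) = +0.014 V.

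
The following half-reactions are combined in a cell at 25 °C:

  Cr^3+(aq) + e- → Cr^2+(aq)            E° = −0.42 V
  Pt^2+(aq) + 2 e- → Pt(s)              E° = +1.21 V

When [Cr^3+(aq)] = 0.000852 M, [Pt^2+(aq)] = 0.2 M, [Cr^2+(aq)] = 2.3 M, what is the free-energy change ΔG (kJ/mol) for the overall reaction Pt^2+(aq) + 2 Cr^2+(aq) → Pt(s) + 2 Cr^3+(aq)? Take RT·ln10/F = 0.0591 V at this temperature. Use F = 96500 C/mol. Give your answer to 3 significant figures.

−350 kJ/mol

E°cell = +1.21 − (−0.42) = +1.63 V; the balanced reaction transfers n = 2 electrons.
The reaction quotient is [Cr^3+(aq)]^2 / ([Pt^2+(aq)]·[Cr^2+(aq)]^2) = 6.86×10^−7; by Nernst, E = +1.63 − (0.0591/2)(−6.164) = +1.8121 V.
Then ΔG = −nFE = −2 × 96500 × +1.8121 J/mol = −350 kJ/mol.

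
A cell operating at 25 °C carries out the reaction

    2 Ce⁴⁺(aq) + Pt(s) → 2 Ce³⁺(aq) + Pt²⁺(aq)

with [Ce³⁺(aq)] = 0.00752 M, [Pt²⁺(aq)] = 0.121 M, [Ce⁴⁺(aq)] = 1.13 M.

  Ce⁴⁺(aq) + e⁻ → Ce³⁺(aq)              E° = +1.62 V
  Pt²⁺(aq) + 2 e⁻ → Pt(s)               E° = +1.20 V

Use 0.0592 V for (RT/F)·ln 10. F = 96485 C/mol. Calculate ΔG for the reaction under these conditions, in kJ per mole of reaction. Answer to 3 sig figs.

E°cell = +1.62 − (+1.20) = +0.42 V; the balanced reaction transfers n = 2 electrons.
The reaction quotient is ([Ce³⁺(aq)]^2·[Pt²⁺(aq)]) / [Ce⁴⁺(aq)]^2 = 5.36×10^−6; by Nernst, E = +0.42 − (0.0592/2)(−5.271) = +0.5760 V.
Finally ΔG = −nFE = −(2)(96485 C/mol)(+0.5760 V) = −111 kJ/mol.

−111 kJ/mol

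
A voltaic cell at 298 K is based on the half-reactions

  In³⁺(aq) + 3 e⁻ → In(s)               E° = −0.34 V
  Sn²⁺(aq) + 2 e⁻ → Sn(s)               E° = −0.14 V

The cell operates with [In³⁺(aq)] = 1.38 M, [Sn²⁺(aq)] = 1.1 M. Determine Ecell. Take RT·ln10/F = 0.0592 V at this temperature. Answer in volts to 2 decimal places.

Sn²⁺/Sn is reduced (cathode, E° = −0.14 V) and In³⁺/In is oxidized (anode).
E°cell = E°cat − E°an = −0.14 − (−0.34) = +0.20 V; n = 6.
Balancing gives 3 Sn²⁺(aq) + 2 In(s) → 3 Sn(s) + 2 In³⁺(aq); hence Q = [In³⁺(aq)]^2 / [Sn²⁺(aq)]^3 = 1.43 (log Q = 0.156).
E = E° − (0.0592/n)·log Q = +0.20 − (0.0592/6)(0.156) = +0.20 V.

+0.20 V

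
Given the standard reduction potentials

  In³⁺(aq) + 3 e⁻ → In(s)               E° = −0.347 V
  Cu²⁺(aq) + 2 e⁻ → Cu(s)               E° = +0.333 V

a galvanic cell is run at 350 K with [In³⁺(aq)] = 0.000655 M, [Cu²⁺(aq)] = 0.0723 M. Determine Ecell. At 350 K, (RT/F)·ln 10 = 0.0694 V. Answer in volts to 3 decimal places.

Since E°(Cu²⁺/Cu) > E°(In³⁺/In), Cu²⁺/Cu serves as the cathode.
E°cell = E°cat − E°an = +0.333 − (−0.347) = +0.680 V; n = 6.
For the overall reaction 3 Cu²⁺(aq) + 2 In(s) → 3 Cu(s) + 2 In³⁺(aq), Q = [In³⁺(aq)]^2 / [Cu²⁺(aq)]^3 = 0.00114, giving log Q = −2.945.
By the Nernst equation, E = +0.680 − (0.0694/6)·(−2.945) = +0.714 V.

+0.714 V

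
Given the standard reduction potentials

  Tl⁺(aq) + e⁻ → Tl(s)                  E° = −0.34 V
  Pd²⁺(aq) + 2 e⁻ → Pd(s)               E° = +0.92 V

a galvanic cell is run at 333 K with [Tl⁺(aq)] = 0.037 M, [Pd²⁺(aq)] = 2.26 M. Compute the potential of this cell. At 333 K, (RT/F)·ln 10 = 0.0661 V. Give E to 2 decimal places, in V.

Since E°(Pd²⁺/Pd) > E°(Tl⁺/Tl), Pd²⁺/Pd serves as the cathode.
E°cell = E°cat − E°an = +0.92 − (−0.34) = +1.26 V; n = 2.
The balanced reaction is Pd²⁺(aq) + 2 Tl(s) → Pd(s) + 2 Tl⁺(aq), so Q = [Tl⁺(aq)]^2 / [Pd²⁺(aq)] = 0.000606 and log Q = −3.218.
Applying E = E° − (RT ln10/nF)·log Q gives +1.26 − (0.0661/2)(−3.218) = +1.37 V.

+1.37 V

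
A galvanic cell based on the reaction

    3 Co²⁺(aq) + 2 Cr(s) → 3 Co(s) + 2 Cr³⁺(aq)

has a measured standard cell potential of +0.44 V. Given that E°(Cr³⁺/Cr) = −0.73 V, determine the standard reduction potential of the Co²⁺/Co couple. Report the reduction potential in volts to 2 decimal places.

−0.29 V

In the reaction as written the Co²⁺/Co couple is reduced (cathode) and Cr³⁺/Cr is oxidized (anode), so E°cell = E°(Co²⁺/Co) − E°(Cr³⁺/Cr).
E°(Co²⁺/Co) = E°cell + E°(anode) = +0.44 + (−0.73) = −0.29 V.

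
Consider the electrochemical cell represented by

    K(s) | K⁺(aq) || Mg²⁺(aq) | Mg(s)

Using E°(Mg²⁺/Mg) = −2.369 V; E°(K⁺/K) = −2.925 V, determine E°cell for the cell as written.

+0.556 V

By convention the left-hand electrode in cell notation is the anode (oxidation) and the right-hand electrode is the cathode (reduction).
E°cell = E°(right) − E°(left) = −2.369 − (−2.925) = +0.556 V.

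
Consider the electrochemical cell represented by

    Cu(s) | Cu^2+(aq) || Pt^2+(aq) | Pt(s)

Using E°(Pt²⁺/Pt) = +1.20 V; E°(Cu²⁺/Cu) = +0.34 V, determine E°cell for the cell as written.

By convention the left-hand electrode in cell notation is the anode (oxidation) and the right-hand electrode is the cathode (reduction).
E°cell = E°(right) − E°(left) = +1.20 − (+0.34) = +0.86 V.

+0.86 V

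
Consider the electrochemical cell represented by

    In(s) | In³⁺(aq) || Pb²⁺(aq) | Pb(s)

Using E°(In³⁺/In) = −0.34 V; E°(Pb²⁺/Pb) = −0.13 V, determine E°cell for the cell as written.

By convention the left-hand electrode in cell notation is the anode (oxidation) and the right-hand electrode is the cathode (reduction).
E°cell = E°(right) − E°(left) = −0.13 − (−0.34) = +0.21 V.

+0.21 V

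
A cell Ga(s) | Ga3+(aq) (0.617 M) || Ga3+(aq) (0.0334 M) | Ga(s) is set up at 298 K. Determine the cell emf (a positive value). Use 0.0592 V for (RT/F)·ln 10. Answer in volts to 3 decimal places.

0.025 V

For a concentration cell E°cell = 0, since both electrodes use the same couple.
The compartment with the higher Ga3+(aq) concentration (0.617 M) acts as the cathode; ions are reduced there and produced at the dilute (0.0334 M) anode.
With n = 3, Ecell = −(0.0592/3)·log([dilute]/[conc]) = −(0.0592/3)·log(0.0334/0.617) = +0.025 V.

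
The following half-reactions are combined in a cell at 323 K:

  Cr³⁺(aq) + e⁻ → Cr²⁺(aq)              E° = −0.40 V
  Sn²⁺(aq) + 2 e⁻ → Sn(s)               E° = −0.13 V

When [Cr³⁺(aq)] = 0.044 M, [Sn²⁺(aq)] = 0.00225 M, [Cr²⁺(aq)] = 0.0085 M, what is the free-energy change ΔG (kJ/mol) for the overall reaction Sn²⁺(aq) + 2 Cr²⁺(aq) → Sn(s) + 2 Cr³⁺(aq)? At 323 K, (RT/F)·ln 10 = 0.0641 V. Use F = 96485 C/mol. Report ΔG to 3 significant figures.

−26.9 kJ/mol

With Sn²⁺/Sn reduced at the cathode, E°cell = −0.13 − (−0.40) = +0.27 V and n = 2.
The reaction quotient is [Cr³⁺(aq)]^2 / ([Sn²⁺(aq)]·[Cr²⁺(aq)]^2) = 1.19×10^4; by Nernst, E = +0.27 − (0.0641/2)(4.076) = +0.1394 V.
Finally ΔG = −nFE = −(2)(96485 C/mol)(+0.1394 V) = −26.9 kJ/mol.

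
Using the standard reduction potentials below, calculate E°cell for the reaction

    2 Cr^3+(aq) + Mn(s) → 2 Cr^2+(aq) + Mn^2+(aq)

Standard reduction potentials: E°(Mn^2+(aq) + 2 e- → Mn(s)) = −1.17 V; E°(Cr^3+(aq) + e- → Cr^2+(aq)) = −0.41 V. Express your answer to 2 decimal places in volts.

+0.76 V

Cr^3+(aq) gains electrons, so the Cr³⁺/Cr²⁺ couple is the cathode; the Mn²⁺/Mn couple is the anode.
E°cell = E°(cathode) − E°(anode) = −0.41 − (−1.17) = +0.76 V.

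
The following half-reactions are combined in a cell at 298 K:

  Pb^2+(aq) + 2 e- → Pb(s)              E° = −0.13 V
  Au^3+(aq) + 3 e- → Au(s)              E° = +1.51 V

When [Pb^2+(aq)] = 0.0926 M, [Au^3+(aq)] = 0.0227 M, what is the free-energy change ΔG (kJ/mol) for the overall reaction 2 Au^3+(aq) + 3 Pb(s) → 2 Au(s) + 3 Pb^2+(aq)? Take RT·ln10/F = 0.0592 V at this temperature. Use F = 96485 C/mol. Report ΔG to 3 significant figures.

E°cell = +1.51 − (−0.13) = +1.64 V; the balanced reaction transfers n = 6 electrons.
Q = [Pb^2+(aq)]^3 / [Au^3+(aq)]^2 = 1.54, so log Q = 0.188 and E = +1.64 − (0.0592/6)(0.188) = +1.6381 V.
Finally ΔG = −nFE = −(6)(96485 C/mol)(+1.6381 V) = −948 kJ/mol.

−948 kJ/mol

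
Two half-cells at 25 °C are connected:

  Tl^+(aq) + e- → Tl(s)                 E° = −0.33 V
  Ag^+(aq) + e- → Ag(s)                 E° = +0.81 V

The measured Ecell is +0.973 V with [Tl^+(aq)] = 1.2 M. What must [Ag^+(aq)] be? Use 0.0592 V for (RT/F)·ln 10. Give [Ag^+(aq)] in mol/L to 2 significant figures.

The Ag⁺/Ag couple has the larger reduction potential, so it is the cathode: E°cell = +0.81 − (−0.33) = +1.14 V and n = 1.
Since E = E° − (0.0592/n)·log Q, log Q = n(E° − E)/0.0592 = 2.821.
For Ag^+(aq) + Tl(s) → Ag(s) + Tl^+(aq), the reaction quotient is Q = [Tl^+(aq)] / [Ag^+(aq)].
Solving for the unknown gives log [Ag^+(aq)] = −2.742, so [Ag^+(aq)] ≈ 0.0018 M.

0.0018 M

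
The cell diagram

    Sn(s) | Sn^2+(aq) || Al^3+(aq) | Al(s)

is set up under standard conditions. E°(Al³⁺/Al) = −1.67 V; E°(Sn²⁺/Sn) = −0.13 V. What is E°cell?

−1.54 V

By convention the left-hand electrode in cell notation is the anode (oxidation) and the right-hand electrode is the cathode (reduction).
E°cell = E°(right) − E°(left) = −1.67 − (−0.13) = −1.54 V.
The negative sign shows that, as written, the cell would require an external voltage to drive the reaction.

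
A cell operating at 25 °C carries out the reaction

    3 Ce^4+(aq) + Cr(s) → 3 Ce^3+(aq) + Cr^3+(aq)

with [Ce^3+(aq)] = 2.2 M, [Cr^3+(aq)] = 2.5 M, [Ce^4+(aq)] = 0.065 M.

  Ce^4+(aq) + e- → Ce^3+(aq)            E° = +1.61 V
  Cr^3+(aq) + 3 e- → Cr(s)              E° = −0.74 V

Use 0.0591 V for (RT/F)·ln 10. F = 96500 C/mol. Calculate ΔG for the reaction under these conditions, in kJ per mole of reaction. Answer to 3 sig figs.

−652 kJ/mol

With Ce⁴⁺/Ce³⁺ reduced at the cathode, E°cell = +1.61 − (−0.74) = +2.35 V and n = 3.
Q = ([Ce^3+(aq)]^3·[Cr^3+(aq)]) / [Ce^4+(aq)]^3 = 9.69×10^4, so log Q = 4.986 and E = +2.35 − (0.0591/3)(4.986) = +2.2518 V.
Finally ΔG = −nFE = −(3)(96500 C/mol)(+2.2518 V) = −652 kJ/mol.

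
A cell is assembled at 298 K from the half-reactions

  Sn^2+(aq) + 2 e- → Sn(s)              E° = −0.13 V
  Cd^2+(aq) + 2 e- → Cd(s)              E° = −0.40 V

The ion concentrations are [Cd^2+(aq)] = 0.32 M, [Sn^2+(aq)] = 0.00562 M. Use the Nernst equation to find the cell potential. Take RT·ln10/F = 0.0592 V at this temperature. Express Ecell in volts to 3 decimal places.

Sn²⁺/Sn is reduced (cathode, E° = −0.13 V) and Cd²⁺/Cd is oxidized (anode).
E°cell = −0.13 − (−0.40) = +0.27 V, with n = 2 electrons transferred.
For the overall reaction Sn^2+(aq) + Cd(s) → Sn(s) + Cd^2+(aq), Q = [Cd^2+(aq)] / [Sn^2+(aq)] = 56.9, giving log Q = 1.755.
By the Nernst equation, E = +0.27 − (0.0592/2)·(1.755) = +0.218 V.

+0.218 V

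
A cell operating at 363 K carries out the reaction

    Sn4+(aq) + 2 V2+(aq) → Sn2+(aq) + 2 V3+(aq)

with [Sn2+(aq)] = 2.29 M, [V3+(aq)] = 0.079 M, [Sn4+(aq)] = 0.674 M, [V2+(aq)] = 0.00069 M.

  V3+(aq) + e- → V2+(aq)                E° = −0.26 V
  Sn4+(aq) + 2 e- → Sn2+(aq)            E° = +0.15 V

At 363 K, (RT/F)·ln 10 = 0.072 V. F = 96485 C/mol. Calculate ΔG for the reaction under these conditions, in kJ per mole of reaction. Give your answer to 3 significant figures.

−46.8 kJ/mol

The standard cell potential is +0.15 − (−0.26) = +0.41 V, with n = 2 electrons in the balanced equation.
The reaction quotient is ([Sn2+(aq)]·[V3+(aq)]^2) / ([Sn4+(aq)]·[V2+(aq)]^2) = 4.45×10^4; by Nernst, E = +0.41 − (0.072/2)(4.649) = +0.2426 V.
ΔG = −nFE = −(2)(96485)(+0.2426) J/mol = −46.8 kJ/mol.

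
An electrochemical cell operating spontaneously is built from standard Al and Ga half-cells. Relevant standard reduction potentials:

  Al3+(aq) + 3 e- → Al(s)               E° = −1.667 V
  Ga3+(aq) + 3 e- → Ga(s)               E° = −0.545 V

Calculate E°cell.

+1.122 V

The Ga³⁺/Ga couple has the higher E°, so Ga ion is reduced (cathode) and Al is oxidized (anode).
E°cell = E°(cathode) − E°(anode) = −0.545 − (−1.667) = +1.122 V.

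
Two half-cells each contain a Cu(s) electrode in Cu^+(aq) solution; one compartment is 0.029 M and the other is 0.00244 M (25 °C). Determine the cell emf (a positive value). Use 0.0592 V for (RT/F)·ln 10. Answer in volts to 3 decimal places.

0.064 V

For a concentration cell E°cell = 0, since both electrodes use the same couple.
The compartment with the higher Cu^+(aq) concentration (0.029 M) acts as the cathode; ions are reduced there and produced at the dilute (0.00244 M) anode.
With n = 1, Ecell = −(0.0592/1)·log([dilute]/[conc]) = −(0.0592/1)·log(0.00244/0.029) = +0.064 V.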